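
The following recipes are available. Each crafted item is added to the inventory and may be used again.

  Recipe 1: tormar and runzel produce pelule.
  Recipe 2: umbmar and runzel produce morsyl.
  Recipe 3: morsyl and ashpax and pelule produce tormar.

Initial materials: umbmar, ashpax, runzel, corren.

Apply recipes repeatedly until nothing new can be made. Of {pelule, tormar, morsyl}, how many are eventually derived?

1

umbmar and runzel → morsyl (Recipe 2).
pelule would need tormar and runzel (Recipe 1), but tormar is never obtained.
tormar would need morsyl, ashpax, and pelule (Recipe 3), but pelule is never obtained.
morsyl: reached.
Reached: morsyl — 1 of the 3.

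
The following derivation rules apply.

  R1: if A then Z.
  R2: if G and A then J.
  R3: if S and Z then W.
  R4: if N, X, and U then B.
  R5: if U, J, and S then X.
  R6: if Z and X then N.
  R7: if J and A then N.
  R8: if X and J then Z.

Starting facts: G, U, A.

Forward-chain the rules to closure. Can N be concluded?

Yes

From G and A, R2 gives J.
From J and A, R7 gives N.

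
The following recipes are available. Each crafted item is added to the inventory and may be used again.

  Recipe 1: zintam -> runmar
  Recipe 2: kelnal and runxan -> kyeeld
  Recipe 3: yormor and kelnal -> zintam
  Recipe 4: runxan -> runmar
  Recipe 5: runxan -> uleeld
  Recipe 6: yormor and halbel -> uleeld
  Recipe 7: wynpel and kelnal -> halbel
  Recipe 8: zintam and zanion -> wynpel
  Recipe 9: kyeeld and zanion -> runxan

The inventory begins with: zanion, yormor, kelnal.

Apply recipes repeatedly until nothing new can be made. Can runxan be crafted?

runxan would need kyeeld and zanion (Recipe 9), but kyeeld is never obtained.

No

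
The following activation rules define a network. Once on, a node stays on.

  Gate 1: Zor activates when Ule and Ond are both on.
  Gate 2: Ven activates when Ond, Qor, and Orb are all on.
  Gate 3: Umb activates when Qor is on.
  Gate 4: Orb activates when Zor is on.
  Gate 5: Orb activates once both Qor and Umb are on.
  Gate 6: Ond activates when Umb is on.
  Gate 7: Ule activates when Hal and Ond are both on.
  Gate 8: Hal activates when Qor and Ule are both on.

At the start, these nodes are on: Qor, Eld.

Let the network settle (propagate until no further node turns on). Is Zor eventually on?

No

Zor would need Ule and Ond (Gate 1), but Ule never turns on.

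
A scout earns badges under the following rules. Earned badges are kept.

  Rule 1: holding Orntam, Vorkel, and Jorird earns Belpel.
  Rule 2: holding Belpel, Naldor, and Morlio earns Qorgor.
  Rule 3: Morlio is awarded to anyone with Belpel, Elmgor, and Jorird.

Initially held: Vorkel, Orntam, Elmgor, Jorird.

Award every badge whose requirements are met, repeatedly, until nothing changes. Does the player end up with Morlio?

Yes

With Orntam, Vorkel, and Jorird, Belpel is earned (Rule 1).
With Belpel, Elmgor, and Jorird, Morlio is earned (Rule 3).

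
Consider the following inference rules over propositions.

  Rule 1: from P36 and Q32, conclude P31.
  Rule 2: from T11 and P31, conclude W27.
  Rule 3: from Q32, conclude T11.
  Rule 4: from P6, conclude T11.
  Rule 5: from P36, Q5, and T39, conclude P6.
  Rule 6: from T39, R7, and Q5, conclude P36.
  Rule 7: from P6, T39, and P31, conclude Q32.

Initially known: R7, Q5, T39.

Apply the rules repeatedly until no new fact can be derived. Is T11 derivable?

Yes

From T39, R7, and Q5, Rule 6 gives P36.
P36, Q5, and T39 hold, so P6 follows (Rule 5).
From P6, Rule 4 gives T11.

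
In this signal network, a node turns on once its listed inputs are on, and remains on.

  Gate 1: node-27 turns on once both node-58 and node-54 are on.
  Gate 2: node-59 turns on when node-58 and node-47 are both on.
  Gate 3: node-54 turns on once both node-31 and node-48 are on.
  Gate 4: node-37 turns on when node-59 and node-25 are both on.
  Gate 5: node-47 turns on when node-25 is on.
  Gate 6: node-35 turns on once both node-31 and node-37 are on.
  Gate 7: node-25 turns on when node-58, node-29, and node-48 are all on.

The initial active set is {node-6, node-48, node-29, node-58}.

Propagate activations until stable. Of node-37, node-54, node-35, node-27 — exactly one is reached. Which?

Gate 7: node-58, node-29, and node-48 on → node-25 on.
node-25 is on, so node-47 turns on (Gate 5).
node-58 and node-47 are on, so node-59 turns on (Gate 2).
node-59 and node-25 are on, so node-37 turns on (Gate 4).
node-27 would need node-58 and node-54 (Gate 1), but node-54 never turns on. node-35 would need node-31 and node-37 (Gate 6), but node-31 never turns on. node-54 would need node-31 and node-48 (Gate 3), but node-31 never turns on.

node-37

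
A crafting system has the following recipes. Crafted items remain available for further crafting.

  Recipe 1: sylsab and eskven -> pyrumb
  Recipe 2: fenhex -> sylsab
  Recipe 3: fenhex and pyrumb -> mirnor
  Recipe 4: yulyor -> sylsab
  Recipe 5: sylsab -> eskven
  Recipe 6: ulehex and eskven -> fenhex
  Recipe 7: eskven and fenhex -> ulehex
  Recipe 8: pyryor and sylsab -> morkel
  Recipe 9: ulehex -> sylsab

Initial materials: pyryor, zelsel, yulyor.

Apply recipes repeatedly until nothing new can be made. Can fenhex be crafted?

No

fenhex would need ulehex and eskven (Recipe 6), but ulehex is never obtained.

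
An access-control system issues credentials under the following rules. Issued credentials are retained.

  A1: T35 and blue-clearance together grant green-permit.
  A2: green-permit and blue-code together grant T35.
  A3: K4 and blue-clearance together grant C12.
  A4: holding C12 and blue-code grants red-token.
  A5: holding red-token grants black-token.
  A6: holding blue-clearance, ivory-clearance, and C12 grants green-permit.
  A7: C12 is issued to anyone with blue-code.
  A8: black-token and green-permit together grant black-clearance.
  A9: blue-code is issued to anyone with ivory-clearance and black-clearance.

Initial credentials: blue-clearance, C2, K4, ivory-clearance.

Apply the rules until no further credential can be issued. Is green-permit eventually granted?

Holding K4 and blue-clearance grants C12 (A3).
Holding blue-clearance, ivory-clearance, and C12 grants green-permit (A6).

Yes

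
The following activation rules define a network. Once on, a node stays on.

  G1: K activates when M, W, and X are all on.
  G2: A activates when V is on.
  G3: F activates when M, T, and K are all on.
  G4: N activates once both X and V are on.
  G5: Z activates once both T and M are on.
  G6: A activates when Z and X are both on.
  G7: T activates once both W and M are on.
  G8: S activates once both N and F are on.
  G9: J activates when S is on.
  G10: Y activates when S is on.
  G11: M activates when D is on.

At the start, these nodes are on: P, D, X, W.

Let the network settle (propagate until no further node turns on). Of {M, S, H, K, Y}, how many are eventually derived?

2

G11: D on → M on.
M, W, and X are on, so K activates (G1).
M: reached.
S would need N and F (G8), but N never turns on.
No rule produces H, and it is not given.
K: reached.
Y would need S (G10), but S never turns on.
Reached: M and K — 2 of the 5.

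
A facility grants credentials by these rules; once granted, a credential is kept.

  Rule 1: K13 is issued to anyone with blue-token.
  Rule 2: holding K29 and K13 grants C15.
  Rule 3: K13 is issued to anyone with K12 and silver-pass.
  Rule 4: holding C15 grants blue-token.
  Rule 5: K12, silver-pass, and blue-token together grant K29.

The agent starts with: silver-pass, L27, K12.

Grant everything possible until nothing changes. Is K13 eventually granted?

Holding K12 and silver-pass grants K13 (Rule 3).

Yes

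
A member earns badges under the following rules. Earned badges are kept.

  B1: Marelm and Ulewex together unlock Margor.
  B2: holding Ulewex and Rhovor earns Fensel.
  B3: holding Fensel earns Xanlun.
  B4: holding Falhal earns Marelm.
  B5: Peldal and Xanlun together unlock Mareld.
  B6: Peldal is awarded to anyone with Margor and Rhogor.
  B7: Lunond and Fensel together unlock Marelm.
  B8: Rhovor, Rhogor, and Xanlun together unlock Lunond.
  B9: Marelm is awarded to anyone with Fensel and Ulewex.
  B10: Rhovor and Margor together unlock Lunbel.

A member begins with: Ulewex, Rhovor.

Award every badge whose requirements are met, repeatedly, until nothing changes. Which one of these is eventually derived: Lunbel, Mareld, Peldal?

Lunbel

With Ulewex and Rhovor, Fensel is earned (B2).
With Fensel and Ulewex, Marelm is earned (B9).
With Marelm and Ulewex, Margor is earned (B1).
With Rhovor and Margor, Lunbel is earned (B10).
Peldal would need Margor and Rhogor (B6), but Rhogor is never earned. Mareld would need Peldal and Xanlun (B5), but Peldal is never earned.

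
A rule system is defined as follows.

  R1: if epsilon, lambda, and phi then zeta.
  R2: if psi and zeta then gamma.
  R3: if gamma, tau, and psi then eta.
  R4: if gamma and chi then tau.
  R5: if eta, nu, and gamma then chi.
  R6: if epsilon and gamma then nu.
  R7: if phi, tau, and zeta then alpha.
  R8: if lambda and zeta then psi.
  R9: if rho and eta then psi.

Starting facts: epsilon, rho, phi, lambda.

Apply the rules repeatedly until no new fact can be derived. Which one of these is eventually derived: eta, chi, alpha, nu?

epsilon, lambda, and phi hold, so zeta follows (R1).
lambda and zeta hold, so psi follows (R8).
From psi and zeta, R2 gives gamma.
From epsilon and gamma, R6 gives nu.
alpha would need phi, tau, and zeta (R7), but tau is never established. chi would need eta, nu, and gamma (R5), but eta is never established. eta would need gamma, tau, and psi (R3), but tau is never established.

nu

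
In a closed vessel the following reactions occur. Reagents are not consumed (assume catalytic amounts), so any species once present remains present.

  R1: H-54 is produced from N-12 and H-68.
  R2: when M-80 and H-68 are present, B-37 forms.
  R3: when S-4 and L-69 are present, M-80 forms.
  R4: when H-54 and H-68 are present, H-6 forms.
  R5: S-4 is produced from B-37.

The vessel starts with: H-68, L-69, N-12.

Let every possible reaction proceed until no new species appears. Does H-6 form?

N-12 and H-68 present → H-54 forms (R1).
H-54 and H-68 present → H-6 forms (R4).

Yes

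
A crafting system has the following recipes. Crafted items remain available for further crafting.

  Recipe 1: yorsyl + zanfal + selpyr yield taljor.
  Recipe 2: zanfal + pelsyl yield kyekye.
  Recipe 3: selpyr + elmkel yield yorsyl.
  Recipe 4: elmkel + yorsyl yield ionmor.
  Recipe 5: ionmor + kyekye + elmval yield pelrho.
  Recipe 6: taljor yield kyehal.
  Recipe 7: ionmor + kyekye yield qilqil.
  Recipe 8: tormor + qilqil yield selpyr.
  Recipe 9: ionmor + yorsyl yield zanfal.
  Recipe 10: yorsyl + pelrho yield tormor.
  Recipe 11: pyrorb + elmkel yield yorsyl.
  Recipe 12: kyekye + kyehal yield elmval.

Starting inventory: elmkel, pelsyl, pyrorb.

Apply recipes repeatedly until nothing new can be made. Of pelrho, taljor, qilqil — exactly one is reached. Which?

pyrorb + elmkel → yorsyl (Recipe 11).
Using Recipe 4, elmkel and yorsyl make ionmor.
Using Recipe 9, ionmor and yorsyl make zanfal.
zanfal + pelsyl → kyekye (Recipe 2).
ionmor + kyekye → qilqil (Recipe 7).
pelrho would need ionmor, kyekye, and elmval (Recipe 5), but elmval is never obtained. taljor would need yorsyl, zanfal, and selpyr (Recipe 1), but selpyr is never obtained.

qilqil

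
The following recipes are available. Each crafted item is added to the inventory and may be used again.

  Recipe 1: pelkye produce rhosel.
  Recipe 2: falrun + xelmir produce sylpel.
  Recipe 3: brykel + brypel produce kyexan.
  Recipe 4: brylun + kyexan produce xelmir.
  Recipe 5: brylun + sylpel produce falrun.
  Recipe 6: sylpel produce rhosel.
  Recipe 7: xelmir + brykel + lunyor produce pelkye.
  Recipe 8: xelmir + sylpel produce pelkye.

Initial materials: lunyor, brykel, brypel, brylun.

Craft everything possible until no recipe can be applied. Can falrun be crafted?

No

falrun would need brylun and sylpel (Recipe 5), but sylpel is never obtained.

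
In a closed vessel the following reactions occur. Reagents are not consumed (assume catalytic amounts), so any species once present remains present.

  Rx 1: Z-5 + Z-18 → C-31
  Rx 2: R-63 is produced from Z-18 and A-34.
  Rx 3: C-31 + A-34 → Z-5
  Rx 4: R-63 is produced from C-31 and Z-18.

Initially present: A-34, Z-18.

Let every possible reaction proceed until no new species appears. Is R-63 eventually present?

Z-18 and A-34 present → R-63 forms (Rx 2).

Yes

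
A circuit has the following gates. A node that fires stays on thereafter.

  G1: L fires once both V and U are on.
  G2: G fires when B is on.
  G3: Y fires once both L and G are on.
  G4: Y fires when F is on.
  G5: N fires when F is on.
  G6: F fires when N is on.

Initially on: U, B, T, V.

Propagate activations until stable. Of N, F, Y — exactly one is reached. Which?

Y

G1: V and U on → L on.
B is on, so G fires (G2).
G3: L and G on → Y on.
F would need N (G6), but N never turns on. N would need F (G5), but F never turns on.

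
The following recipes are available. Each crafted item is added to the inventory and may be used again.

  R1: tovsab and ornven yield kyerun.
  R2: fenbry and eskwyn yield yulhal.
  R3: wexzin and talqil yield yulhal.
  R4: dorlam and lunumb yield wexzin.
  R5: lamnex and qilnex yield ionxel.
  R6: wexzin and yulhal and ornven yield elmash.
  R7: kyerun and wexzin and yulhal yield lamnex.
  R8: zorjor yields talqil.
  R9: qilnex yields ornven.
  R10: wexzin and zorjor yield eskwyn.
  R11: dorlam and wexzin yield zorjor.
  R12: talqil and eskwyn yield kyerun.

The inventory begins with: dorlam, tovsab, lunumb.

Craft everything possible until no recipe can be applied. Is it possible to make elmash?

No

elmash would need wexzin, yulhal, and ornven (R6), but ornven is never obtained.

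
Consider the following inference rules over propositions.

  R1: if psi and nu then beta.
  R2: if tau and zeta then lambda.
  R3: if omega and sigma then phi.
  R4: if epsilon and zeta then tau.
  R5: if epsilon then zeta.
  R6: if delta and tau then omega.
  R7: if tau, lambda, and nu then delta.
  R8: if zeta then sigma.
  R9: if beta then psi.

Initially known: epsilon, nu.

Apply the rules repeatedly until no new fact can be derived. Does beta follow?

beta would need psi and nu (R1), but psi is never established.

No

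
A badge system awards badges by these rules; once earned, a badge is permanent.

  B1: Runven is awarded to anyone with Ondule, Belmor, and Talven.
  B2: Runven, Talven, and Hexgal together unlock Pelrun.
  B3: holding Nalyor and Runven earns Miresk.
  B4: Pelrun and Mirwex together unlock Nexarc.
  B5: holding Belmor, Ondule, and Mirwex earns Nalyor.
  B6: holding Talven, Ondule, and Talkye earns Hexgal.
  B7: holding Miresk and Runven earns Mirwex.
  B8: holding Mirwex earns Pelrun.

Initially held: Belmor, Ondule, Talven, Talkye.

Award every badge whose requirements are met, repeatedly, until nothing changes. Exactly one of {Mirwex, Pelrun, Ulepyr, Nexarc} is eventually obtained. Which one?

Pelrun

With Talven, Ondule, and Talkye, Hexgal is earned (B6).
With Ondule, Belmor, and Talven, Runven is earned (B1).
With Runven, Talven, and Hexgal, Pelrun is earned (B2).
Mirwex would need Miresk and Runven (B7), but Miresk is never earned. Nexarc would need Pelrun and Mirwex (B4), but Mirwex is never earned. No rule produces Ulepyr, and it is not given.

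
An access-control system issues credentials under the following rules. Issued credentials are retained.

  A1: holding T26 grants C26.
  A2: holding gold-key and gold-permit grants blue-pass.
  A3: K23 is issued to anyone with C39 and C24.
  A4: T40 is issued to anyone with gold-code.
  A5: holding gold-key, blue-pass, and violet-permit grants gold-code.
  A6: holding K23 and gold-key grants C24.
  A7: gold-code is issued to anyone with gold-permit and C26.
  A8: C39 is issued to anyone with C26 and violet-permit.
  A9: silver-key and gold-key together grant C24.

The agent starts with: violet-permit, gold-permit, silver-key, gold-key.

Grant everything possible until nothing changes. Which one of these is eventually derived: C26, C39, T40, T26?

T40

Holding gold-key and gold-permit grants blue-pass (A2).
Holding gold-key, blue-pass, and violet-permit grants gold-code (A5).
Holding gold-code grants T40 (A4).
C39 would need C26 and violet-permit (A8), but C26 is never granted. No rule produces T26, and it is not given. C26 would need T26 (A1), but T26 is never granted.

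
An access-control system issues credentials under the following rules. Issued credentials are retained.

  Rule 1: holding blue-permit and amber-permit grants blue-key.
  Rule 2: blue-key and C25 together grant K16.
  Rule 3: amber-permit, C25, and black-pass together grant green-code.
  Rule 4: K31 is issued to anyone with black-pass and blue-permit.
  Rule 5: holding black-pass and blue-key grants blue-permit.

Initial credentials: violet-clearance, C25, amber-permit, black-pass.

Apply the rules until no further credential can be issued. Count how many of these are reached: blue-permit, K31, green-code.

Holding amber-permit, C25, and black-pass grants green-code (Rule 3).
blue-permit would need black-pass and blue-key (Rule 5), but blue-key is never granted.
K31 would need black-pass and blue-permit (Rule 4), but blue-permit is never granted.
green-code: reached.
Reached: green-code — 1 of the 3.

1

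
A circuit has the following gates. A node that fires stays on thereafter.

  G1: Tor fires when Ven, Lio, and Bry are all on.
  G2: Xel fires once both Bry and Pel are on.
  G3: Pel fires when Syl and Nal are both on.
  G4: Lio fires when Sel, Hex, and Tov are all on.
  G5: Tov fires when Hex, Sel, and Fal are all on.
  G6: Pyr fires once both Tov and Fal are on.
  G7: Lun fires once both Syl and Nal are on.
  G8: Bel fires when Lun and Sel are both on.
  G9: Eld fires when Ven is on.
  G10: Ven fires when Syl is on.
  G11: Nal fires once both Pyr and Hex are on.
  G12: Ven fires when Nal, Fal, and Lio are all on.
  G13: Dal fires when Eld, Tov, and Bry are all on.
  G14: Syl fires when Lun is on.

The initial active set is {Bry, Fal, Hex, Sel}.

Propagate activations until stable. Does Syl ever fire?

No

Syl would need Lun (G14), but Lun never turns on.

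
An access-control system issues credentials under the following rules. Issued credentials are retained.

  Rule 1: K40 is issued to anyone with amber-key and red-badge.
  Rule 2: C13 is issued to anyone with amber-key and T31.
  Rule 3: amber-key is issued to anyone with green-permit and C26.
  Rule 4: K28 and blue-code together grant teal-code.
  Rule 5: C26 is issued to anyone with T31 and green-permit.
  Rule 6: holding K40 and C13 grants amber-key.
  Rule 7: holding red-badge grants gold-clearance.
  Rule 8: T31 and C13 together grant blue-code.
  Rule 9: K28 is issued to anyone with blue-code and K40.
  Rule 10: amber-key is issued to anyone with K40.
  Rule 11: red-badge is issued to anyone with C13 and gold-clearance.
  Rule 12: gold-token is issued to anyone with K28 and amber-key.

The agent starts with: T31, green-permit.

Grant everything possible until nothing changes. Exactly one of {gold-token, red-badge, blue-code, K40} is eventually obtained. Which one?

Holding T31 and green-permit grants C26 (Rule 5).
Holding green-permit and C26 grants amber-key (Rule 3).
Holding amber-key and T31 grants C13 (Rule 2).
Holding T31 and C13 grants blue-code (Rule 8).
K40 would need amber-key and red-badge (Rule 1), but red-badge is never granted. gold-token would need K28 and amber-key (Rule 12), but K28 is never granted. red-badge would need C13 and gold-clearance (Rule 11), but gold-clearance is never granted.

blue-code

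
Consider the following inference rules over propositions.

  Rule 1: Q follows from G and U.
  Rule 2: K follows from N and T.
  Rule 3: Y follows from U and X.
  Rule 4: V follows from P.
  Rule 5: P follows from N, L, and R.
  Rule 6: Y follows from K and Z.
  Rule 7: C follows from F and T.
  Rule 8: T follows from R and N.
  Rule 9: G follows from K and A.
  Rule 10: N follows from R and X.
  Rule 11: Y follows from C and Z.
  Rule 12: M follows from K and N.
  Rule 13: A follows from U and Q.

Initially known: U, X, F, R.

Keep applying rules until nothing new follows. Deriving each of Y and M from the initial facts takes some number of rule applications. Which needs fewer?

Y

Y: U and X hold, so Y follows (Rule 3). [1 rule application]
M: From R and X, Rule 10 gives N. R and N hold, so T follows (Rule 8). N and T hold, so K follows (Rule 2). K and N hold, so M follows (Rule 12). [4 rule applications]
Y needs fewer.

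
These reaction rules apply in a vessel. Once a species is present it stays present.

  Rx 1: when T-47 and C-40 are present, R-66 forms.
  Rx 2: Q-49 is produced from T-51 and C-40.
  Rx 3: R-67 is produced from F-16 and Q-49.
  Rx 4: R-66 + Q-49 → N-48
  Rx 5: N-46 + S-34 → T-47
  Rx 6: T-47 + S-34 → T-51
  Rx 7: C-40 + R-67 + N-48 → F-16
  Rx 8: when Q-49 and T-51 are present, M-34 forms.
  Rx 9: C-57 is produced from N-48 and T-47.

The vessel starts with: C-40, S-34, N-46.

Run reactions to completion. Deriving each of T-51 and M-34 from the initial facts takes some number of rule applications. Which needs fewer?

T-51: N-46 and S-34 present → T-47 forms (Rx 5). T-47 and S-34 present → T-51 forms (Rx 6). [2 rule applications]
M-34: N-46 and S-34 present → T-47 forms (Rx 5). T-47 and S-34 present → T-51 forms (Rx 6). T-51 and C-40 present → Q-49 forms (Rx 2). Q-49 and T-51 present → M-34 forms (Rx 8). [4 rule applications]
T-51 needs fewer.

T-51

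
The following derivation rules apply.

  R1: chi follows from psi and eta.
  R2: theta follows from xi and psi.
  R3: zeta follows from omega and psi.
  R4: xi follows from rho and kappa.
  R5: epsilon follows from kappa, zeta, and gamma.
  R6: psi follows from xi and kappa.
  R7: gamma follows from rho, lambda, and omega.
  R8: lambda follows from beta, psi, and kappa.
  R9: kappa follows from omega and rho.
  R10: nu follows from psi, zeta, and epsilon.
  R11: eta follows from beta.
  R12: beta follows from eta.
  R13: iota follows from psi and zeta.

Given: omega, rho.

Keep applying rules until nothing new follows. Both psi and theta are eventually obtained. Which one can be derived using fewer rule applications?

psi

psi: omega and rho hold, so kappa follows (R9). rho and kappa hold, so xi follows (R4). xi and kappa hold, so psi follows (R6). [3 rule applications]
theta: omega and rho hold, so kappa follows (R9). rho and kappa hold, so xi follows (R4). From xi and kappa, R6 gives psi. From xi and psi, R2 gives theta. [4 rule applications]
psi needs fewer.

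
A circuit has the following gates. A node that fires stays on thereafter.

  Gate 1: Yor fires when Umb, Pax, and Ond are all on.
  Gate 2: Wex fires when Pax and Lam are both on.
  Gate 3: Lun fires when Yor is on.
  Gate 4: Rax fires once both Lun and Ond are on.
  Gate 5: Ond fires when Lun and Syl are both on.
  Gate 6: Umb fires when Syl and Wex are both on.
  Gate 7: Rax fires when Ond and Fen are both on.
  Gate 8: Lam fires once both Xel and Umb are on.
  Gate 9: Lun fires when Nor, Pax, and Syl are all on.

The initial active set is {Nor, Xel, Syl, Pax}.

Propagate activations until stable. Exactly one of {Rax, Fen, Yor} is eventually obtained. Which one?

Rax

Gate 9: Nor, Pax, and Syl on → Lun on.
Lun and Syl are on, so Ond fires (Gate 5).
Lun and Ond are on, so Rax fires (Gate 4).
No rule produces Fen, and it is not given. Yor would need Umb, Pax, and Ond (Gate 1), but Umb never turns on.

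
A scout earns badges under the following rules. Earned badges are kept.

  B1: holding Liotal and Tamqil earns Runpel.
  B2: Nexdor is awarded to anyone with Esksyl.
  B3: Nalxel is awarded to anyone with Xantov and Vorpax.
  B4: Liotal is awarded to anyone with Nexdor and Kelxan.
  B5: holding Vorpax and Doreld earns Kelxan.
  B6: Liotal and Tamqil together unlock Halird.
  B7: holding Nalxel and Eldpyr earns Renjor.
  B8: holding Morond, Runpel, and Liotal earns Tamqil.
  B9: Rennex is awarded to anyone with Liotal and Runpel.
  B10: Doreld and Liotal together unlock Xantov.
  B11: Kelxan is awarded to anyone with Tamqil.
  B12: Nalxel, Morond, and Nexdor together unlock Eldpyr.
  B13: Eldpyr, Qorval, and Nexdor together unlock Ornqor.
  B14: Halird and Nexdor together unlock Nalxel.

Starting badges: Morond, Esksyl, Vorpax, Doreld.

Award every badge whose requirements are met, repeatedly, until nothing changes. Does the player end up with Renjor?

With Vorpax and Doreld, Kelxan is earned (B5).
With Esksyl, Nexdor is earned (B2).
With Nexdor and Kelxan, Liotal is earned (B4).
With Doreld and Liotal, Xantov is earned (B10).
With Xantov and Vorpax, Nalxel is earned (B3).
With Nalxel, Morond, and Nexdor, Eldpyr is earned (B12).
With Nalxel and Eldpyr, Renjor is earned (B7).

Yes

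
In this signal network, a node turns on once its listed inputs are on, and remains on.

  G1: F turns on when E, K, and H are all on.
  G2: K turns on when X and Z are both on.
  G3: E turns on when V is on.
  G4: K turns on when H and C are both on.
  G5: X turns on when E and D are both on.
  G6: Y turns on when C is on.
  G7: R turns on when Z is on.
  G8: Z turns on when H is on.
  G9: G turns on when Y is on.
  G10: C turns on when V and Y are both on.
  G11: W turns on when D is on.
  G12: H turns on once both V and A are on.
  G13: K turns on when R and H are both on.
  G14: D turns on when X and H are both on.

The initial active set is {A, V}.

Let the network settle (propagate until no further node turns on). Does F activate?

Yes

V and A are on, so H turns on (G12).
G3: V on → E on.
H is on, so Z turns on (G8).
G7: Z on → R on.
R and H are on, so K turns on (G13).
E, K, and H are on, so F turns on (G1).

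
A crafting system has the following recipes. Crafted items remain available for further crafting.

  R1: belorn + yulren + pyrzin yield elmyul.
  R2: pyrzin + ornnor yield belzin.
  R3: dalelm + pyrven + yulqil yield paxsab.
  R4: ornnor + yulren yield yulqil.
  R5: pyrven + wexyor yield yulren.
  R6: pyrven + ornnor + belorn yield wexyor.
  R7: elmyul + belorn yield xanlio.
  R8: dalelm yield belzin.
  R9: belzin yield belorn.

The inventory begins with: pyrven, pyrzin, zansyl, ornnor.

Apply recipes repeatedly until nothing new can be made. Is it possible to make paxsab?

No

paxsab would need dalelm, pyrven, and yulqil (R3), but dalelm is never obtained.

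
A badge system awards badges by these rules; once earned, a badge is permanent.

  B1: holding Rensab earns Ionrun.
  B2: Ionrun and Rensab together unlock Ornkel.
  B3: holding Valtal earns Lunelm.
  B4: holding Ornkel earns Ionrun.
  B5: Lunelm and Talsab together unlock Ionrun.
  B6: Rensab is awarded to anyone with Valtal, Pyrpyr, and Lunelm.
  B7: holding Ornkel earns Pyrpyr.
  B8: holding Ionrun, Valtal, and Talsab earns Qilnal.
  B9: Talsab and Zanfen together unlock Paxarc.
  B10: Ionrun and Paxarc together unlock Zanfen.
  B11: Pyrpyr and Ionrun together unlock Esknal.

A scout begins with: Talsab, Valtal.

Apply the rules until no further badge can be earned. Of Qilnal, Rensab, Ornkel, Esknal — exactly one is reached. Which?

Qilnal

With Valtal, Lunelm is earned (B3).
With Lunelm and Talsab, Ionrun is earned (B5).
With Ionrun, Valtal, and Talsab, Qilnal is earned (B8).
Rensab would need Valtal, Pyrpyr, and Lunelm (B6), but Pyrpyr is never earned. Ornkel would need Ionrun and Rensab (B2), but Rensab is never earned. Esknal would need Pyrpyr and Ionrun (B11), but Pyrpyr is never earned.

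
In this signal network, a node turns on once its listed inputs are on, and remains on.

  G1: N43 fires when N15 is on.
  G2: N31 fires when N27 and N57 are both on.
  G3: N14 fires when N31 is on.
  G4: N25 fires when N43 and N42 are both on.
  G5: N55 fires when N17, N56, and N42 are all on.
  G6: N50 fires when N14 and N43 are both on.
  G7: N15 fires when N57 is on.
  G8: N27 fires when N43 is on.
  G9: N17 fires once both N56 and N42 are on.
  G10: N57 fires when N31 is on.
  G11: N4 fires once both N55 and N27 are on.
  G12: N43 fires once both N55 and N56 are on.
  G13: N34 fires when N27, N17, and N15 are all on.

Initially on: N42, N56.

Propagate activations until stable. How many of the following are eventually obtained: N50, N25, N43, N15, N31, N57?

G9: N56 and N42 on → N17 on.
N17, N56, and N42 are on, so N55 fires (G5).
G12: N55 and N56 on → N43 on.
G4: N43 and N42 on → N25 on.
N50 would need N14 and N43 (G6), but N14 never turns on.
N25: reached.
N43: reached.
N15 would need N57 (G7), but N57 never turns on.
N31 would need N27 and N57 (G2), but N57 never turns on.
N57 would need N31 (G10), but N31 never turns on.
Reached: N25 and N43 — 2 of the 6.

2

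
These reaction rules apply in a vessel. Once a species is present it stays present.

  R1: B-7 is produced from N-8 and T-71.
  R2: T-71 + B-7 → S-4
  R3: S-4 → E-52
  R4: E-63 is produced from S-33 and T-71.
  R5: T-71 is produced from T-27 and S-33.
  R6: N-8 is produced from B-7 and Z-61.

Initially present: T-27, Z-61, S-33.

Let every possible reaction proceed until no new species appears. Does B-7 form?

B-7 would need N-8 and T-71 (R1), but N-8 never forms.

No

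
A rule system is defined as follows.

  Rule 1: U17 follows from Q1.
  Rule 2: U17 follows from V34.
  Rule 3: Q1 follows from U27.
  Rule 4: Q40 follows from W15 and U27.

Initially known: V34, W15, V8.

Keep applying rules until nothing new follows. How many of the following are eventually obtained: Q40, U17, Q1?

1

V34 holds, so U17 follows (Rule 2).
Q40 would need W15 and U27 (Rule 4), but U27 is never established.
U17: reached.
Q1 would need U27 (Rule 3), but U27 is never established.
Reached: U17 — 1 of the 3.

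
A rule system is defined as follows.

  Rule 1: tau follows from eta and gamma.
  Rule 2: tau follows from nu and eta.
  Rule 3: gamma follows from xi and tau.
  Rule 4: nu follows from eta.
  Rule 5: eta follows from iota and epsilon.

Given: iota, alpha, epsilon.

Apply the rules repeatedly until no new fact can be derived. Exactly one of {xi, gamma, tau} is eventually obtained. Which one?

iota and epsilon hold, so eta follows (Rule 5).
From eta, Rule 4 gives nu.
nu and eta hold, so tau follows (Rule 2).
No rule produces xi, and it is not given. gamma would need xi and tau (Rule 3), but xi is never established.

tau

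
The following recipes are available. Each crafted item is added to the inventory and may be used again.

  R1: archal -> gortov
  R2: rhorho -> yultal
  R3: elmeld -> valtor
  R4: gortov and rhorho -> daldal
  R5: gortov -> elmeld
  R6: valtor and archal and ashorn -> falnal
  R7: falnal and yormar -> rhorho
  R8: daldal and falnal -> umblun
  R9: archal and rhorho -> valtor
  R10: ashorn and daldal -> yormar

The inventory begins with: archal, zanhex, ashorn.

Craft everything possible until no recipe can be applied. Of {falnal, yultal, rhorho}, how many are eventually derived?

Using R1, archal makes gortov.
Using R5, gortov makes elmeld.
elmeld -> valtor (R3).
valtor and archal and ashorn -> falnal (R6).
falnal: reached.
yultal would need rhorho (R2), but rhorho is never obtained.
rhorho would need falnal and yormar (R7), but yormar is never obtained.
Reached: falnal — 1 of the 3.

1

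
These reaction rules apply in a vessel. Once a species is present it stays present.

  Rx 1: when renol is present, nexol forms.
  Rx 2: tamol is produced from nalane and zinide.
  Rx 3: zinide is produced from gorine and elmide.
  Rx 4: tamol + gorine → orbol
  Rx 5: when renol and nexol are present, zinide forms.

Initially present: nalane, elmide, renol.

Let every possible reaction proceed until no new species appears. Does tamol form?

renol present → nexol forms (Rx 1).
renol and nexol present → zinide forms (Rx 5).
nalane and zinide present → tamol forms (Rx 2).

Yes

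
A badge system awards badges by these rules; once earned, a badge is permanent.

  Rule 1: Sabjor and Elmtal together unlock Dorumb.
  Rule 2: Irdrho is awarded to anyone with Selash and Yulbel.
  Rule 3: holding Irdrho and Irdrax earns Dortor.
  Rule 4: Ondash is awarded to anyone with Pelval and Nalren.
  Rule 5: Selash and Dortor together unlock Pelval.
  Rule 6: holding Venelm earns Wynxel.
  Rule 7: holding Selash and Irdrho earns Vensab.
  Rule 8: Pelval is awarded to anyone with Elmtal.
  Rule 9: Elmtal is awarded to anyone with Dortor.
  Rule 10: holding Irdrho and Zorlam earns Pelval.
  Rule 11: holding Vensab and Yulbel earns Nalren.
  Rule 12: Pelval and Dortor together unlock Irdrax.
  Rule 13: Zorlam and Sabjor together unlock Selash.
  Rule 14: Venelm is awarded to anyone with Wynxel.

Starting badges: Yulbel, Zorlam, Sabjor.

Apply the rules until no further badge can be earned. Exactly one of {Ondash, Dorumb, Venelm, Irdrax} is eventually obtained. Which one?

Ondash

With Zorlam and Sabjor, Selash is earned (Rule 13).
With Selash and Yulbel, Irdrho is earned (Rule 2).
With Selash and Irdrho, Vensab is earned (Rule 7).
With Irdrho and Zorlam, Pelval is earned (Rule 10).
With Vensab and Yulbel, Nalren is earned (Rule 11).
With Pelval and Nalren, Ondash is earned (Rule 4).
Irdrax would need Pelval and Dortor (Rule 12), but Dortor is never earned. Venelm would need Wynxel (Rule 14), but Wynxel is never earned. Dorumb would need Sabjor and Elmtal (Rule 1), but Elmtal is never earned.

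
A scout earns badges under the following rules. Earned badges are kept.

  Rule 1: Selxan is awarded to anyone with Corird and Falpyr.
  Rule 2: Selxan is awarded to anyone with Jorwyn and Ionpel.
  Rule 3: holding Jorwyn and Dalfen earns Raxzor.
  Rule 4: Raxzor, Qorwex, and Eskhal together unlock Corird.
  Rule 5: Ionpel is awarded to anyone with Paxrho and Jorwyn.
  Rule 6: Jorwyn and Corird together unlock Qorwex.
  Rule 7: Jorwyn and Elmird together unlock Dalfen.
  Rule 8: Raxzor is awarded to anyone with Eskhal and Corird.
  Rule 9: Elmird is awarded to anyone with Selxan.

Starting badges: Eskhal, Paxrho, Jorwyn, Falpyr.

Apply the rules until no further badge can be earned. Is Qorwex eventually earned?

Qorwex would need Jorwyn and Corird (Rule 6), but Corird is never earned.

No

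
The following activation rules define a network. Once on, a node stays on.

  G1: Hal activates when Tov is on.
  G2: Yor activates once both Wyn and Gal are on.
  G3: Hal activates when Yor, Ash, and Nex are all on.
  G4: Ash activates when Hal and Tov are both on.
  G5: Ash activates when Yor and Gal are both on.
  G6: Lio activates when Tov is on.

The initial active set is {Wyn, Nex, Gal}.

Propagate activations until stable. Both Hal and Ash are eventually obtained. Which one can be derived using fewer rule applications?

Ash

Ash: G2: Wyn and Gal on → Yor on. Yor and Gal are on, so Ash activates (G5). [2 rule applications]
Hal: Wyn and Gal are on, so Yor activates (G2). G5: Yor and Gal on → Ash on. Yor, Ash, and Nex are on, so Hal activates (G3). [3 rule applications]
Ash needs fewer.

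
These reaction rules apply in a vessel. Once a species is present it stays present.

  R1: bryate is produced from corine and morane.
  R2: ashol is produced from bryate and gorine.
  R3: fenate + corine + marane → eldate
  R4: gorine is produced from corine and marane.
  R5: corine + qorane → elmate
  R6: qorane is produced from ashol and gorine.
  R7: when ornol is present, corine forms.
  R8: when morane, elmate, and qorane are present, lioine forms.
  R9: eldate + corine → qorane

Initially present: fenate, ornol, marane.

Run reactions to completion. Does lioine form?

lioine would need morane, elmate, and qorane (R8), but morane never forms.

No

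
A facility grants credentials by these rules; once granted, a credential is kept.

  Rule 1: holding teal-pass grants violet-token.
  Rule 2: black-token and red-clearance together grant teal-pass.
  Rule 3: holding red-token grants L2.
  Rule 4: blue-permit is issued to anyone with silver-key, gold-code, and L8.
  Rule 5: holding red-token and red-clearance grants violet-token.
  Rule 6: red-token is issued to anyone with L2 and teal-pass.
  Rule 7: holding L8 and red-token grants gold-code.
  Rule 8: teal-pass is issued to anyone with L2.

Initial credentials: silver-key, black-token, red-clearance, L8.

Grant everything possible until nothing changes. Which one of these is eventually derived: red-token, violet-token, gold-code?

Holding black-token and red-clearance grants teal-pass (Rule 2).
Holding teal-pass grants violet-token (Rule 1).
gold-code would need L8 and red-token (Rule 7), but red-token is never granted. red-token would need L2 and teal-pass (Rule 6), but L2 is never granted.

violet-token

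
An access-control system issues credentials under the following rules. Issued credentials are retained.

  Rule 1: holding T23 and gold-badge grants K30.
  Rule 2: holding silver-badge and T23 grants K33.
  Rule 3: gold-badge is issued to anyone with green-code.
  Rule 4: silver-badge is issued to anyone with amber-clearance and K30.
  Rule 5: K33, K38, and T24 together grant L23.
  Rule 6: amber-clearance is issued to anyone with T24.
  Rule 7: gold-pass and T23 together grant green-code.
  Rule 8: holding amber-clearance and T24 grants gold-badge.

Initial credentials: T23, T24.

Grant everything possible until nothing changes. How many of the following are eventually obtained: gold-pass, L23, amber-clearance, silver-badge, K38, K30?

3

Holding T24 grants amber-clearance (Rule 6).
Holding amber-clearance and T24 grants gold-badge (Rule 8).
Holding T23 and gold-badge grants K30 (Rule 1).
Holding amber-clearance and K30 grants silver-badge (Rule 4).
No rule produces gold-pass, and it is not given.
L23 would need K33, K38, and T24 (Rule 5), but K38 is never granted.
amber-clearance: reached.
silver-badge: reached.
No rule produces K38, and it is not given.
K30: reached.
Reached: amber-clearance, silver-badge, and K30 — 3 of the 6.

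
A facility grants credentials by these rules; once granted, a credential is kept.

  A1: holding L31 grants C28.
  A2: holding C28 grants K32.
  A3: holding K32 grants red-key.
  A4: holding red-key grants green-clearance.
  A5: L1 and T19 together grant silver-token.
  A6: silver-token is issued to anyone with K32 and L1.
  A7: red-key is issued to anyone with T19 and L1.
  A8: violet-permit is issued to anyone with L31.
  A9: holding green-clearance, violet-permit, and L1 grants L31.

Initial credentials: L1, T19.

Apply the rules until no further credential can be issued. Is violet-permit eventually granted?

No

violet-permit would need L31 (A8), but L31 is never granted.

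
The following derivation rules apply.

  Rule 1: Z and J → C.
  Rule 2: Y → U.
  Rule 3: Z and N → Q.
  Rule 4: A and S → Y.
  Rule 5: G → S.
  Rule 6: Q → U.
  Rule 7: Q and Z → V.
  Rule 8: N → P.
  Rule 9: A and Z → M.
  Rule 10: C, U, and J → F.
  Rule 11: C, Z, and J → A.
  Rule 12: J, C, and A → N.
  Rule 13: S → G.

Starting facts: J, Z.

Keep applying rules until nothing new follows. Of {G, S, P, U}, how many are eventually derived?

2

From Z and J, Rule 1 gives C.
C, Z, and J hold, so A follows (Rule 11).
From J, C, and A, Rule 12 gives N.
From Z and N, Rule 3 gives Q.
From N, Rule 8 gives P.
From Q, Rule 6 gives U.
G would need S (Rule 13), but S is never established.
S would need G (Rule 5), but G is never established.
P: reached.
U: reached.
Reached: P and U — 2 of the 4.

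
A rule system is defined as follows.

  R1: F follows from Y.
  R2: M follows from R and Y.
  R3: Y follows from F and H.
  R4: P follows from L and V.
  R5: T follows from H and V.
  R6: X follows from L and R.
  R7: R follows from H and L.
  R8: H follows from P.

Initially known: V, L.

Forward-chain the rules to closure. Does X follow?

Yes

From L and V, R4 gives P.
From P, R8 gives H.
H and L hold, so R follows (R7).
From L and R, R6 gives X.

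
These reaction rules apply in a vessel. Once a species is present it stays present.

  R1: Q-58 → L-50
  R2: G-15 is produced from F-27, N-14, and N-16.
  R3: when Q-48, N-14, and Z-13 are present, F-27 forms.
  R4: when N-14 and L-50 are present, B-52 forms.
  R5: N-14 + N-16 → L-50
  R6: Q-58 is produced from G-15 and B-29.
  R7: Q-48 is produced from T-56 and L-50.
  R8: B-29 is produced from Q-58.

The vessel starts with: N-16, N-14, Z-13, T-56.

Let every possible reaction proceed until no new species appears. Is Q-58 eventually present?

No

Q-58 would need G-15 and B-29 (R6), but B-29 never forms.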